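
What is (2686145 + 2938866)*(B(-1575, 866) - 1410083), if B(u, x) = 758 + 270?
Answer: -7925949874605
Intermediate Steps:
B(u, x) = 1028
(2686145 + 2938866)*(B(-1575, 866) - 1410083) = (2686145 + 2938866)*(1028 - 1410083) = 5625011*(-1409055) = -7925949874605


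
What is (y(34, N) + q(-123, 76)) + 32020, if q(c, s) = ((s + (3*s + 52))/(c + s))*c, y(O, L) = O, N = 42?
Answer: 1550326/47 ≈ 32986.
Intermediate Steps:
q(c, s) = c*(52 + 4*s)/(c + s) (q(c, s) = ((s + (52 + 3*s))/(c + s))*c = ((52 + 4*s)/(c + s))*c = c*(52 + 4*s)/(c + s))
(y(34, N) + q(-123, 76)) + 32020 = (34 + 4*(-123)*(13 + 76)/(-123 + 76)) + 32020 = (34 + 4*(-123)*89/(-47)) + 32020 = (34 + 4*(-123)*(-1/47)*89) + 32020 = (34 + 43788/47) + 32020 = 45386/47 + 32020 = 1550326/47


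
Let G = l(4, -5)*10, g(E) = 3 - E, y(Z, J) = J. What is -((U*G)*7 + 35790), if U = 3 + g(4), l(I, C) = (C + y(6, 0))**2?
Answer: -39290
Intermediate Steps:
l(I, C) = C**2 (l(I, C) = (C + 0)**2 = C**2)
U = 2 (U = 3 + (3 - 1*4) = 3 + (3 - 4) = 3 - 1 = 2)
G = 250 (G = (-5)**2*10 = 25*10 = 250)
-((U*G)*7 + 35790) = -((2*250)*7 + 35790) = -(500*7 + 35790) = -(3500 + 35790) = -1*39290 = -39290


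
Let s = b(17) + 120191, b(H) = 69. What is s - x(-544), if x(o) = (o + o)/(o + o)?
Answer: 120259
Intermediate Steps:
x(o) = 1 (x(o) = (2*o)/((2*o)) = (2*o)*(1/(2*o)) = 1)
s = 120260 (s = 69 + 120191 = 120260)
s - x(-544) = 120260 - 1*1 = 120260 - 1 = 120259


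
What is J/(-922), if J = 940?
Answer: -470/461 ≈ -1.0195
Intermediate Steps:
J/(-922) = 940/(-922) = 940*(-1/922) = -470/461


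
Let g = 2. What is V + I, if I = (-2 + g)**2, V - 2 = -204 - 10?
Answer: -212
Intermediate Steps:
V = -212 (V = 2 + (-204 - 10) = 2 - 214 = -212)
I = 0 (I = (-2 + 2)**2 = 0**2 = 0)
V + I = -212 + 0 = -212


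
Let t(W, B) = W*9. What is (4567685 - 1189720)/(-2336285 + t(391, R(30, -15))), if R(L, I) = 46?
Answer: -3377965/2332766 ≈ -1.4481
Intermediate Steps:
t(W, B) = 9*W
(4567685 - 1189720)/(-2336285 + t(391, R(30, -15))) = (4567685 - 1189720)/(-2336285 + 9*391) = 3377965/(-2336285 + 3519) = 3377965/(-2332766) = 3377965*(-1/2332766) = -3377965/2332766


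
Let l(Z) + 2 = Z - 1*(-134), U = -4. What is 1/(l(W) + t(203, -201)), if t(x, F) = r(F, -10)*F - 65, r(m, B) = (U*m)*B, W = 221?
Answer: 1/1616328 ≈ 6.1869e-7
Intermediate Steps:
l(Z) = 132 + Z (l(Z) = -2 + (Z - 1*(-134)) = -2 + (Z + 134) = -2 + (134 + Z) = 132 + Z)
r(m, B) = -4*B*m (r(m, B) = (-4*m)*B = -4*B*m)
t(x, F) = -65 + 40*F² (t(x, F) = (-4*(-10)*F)*F - 65 = (40*F)*F - 65 = 40*F² - 65 = -65 + 40*F²)
1/(l(W) + t(203, -201)) = 1/((132 + 221) + (-65 + 40*(-201)²)) = 1/(353 + (-65 + 40*40401)) = 1/(353 + (-65 + 1616040)) = 1/(353 + 1615975) = 1/1616328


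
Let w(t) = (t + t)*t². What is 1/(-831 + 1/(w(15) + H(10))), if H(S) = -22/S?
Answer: -33739/28037104 ≈ -0.0012034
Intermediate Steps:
w(t) = 2*t³ (w(t) = (2*t)*t² = 2*t³)
1/(-831 + 1/(w(15) + H(10))) = 1/(-831 + 1/(2*15³ - 22/10)) = 1/(-831 + 1/(2*3375 - 22*⅒)) = 1/(-831 + 1/(6750 - 11/5)) = 1/(-831 + 1/(33739/5)) = 1/(-831 + 5/33739) = 1/(-28037104/33739) = -33739/28037104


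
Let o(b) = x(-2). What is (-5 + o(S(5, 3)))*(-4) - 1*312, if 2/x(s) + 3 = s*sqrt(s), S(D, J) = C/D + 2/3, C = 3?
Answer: -292 + 8/(3 + 2*I*sqrt(2)) ≈ -290.59 - 1.331*I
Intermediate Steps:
S(D, J) = 2/3 + 3/D (S(D, J) = 3/D + 2/3 = 2/3 + 3/D)
x(s) = 2/(-3 + s**(3/2)) (x(s) = 2/(-3 + s*sqrt(s)) = 2/(-3 + s**(3/2)))
o(b) = 2/(-3 - 2*I*sqrt(2)) (o(b) = 2/(-3 + (-2)**(3/2)) = 2/(-3 - 2*I*sqrt(2)))
(-5 + o(S(5, 3)))*(-4) - 1*312 = (-5 + (-6/17 + 4*I*sqrt(2)/17))*(-4) - 1*312 = (-91/17 + 4*I*sqrt(2)/17)*(-4) - 312 = (364/17 - 16*I*sqrt(2)/17) - 312 = -4940/17 - 16*I*sqrt(2)/17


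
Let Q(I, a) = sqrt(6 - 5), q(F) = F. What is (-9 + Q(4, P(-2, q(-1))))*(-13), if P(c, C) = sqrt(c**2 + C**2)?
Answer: 104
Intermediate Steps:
P(c, C) = sqrt(C**2 + c**2)
Q(I, a) = 1 (Q(I, a) = sqrt(1) = 1)
(-9 + Q(4, P(-2, q(-1))))*(-13) = (-9 + 1)*(-13) = -8*(-13) = 104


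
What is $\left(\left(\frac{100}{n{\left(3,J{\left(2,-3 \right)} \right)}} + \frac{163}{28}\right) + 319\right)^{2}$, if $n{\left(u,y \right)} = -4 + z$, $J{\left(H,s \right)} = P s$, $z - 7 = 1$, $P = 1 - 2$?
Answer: $\frac{95942025}{784} \approx 1.2238 \cdot 10^{5}$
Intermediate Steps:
$P = -1$
$z = 8$ ($z = 7 + 1 = 8$)
$J{\left(H,s \right)} = - s$
$n{\left(u,y \right)} = 4$ ($n{\left(u,y \right)} = -4 + 8 = 4$)
$\left(\left(\frac{100}{n{\left(3,J{\left(2,-3 \right)} \right)}} + \frac{163}{28}\right) + 319\right)^{2} = \left(\left(\frac{100}{4} + \frac{163}{28}\right) + 319\right)^{2} = \left(\left(100 \cdot \frac{1}{4} + 163 \cdot \frac{1}{28}\right) + 319\right)^{2} = \left(\left(25 + \frac{163}{28}\right) + 319\right)^{2} = \left(\frac{863}{28} + 319\right)^{2} = \left(\frac{9795}{28}\right)^{2} = \frac{95942025}{784}$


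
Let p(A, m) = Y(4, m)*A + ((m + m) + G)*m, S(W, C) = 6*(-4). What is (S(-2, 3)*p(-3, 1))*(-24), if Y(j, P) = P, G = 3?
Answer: 1152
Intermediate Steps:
S(W, C) = -24
p(A, m) = A*m + m*(3 + 2*m) (p(A, m) = m*A + ((m + m) + 3)*m = A*m + (2*m + 3)*m = A*m + (3 + 2*m)*m = A*m + m*(3 + 2*m))
(S(-2, 3)*p(-3, 1))*(-24) = -24*(3 - 3 + 2*1)*(-24) = -24*(3 - 3 + 2)*(-24) = -24*2*(-24) = -48*(-24) = 1152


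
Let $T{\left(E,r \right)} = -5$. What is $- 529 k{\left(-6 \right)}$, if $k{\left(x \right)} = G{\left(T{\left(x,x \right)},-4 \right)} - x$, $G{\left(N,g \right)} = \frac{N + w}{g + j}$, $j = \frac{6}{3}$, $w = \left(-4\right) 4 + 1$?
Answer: $-8464$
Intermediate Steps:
$w = -15$ ($w = -16 + 1 = -15$)
$j = 2$ ($j = 6 \cdot \frac{1}{3} = 2$)
$G{\left(N,g \right)} = \frac{-15 + N}{2 + g}$ ($G{\left(N,g \right)} = \frac{N - 15}{g + 2} = \frac{-15 + N}{2 + g}$)
$k{\left(x \right)} = 10 - x$ ($k{\left(x \right)} = \frac{-15 - 5}{2 - 4} - x = \frac{1}{-2} \left(-20\right) - x = \left(- \frac{1}{2}\right) \left(-20\right) - x = 10 - x$)
$- 529 k{\left(-6 \right)} = - 529 \left(10 - -6\right) = - 529 \left(10 + 6\right) = \left(-529\right) 16 = -8464$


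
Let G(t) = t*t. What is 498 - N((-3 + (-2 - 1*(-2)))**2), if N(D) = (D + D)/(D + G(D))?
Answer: 2489/5 ≈ 497.80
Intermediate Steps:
G(t) = t**2
N(D) = 2*D/(D + D**2) (N(D) = (D + D)/(D + D**2) = (2*D)/(D + D**2) = 2*D/(D + D**2))
498 - N((-3 + (-2 - 1*(-2)))**2) = 498 - 2/(1 + (-3 + (-2 - 1*(-2)))**2) = 498 - 2/(1 + (-3 + (-2 + 2))**2) = 498 - 2/(1 + (-3 + 0)**2) = 498 - 2/(1 + (-3)**2) = 498 - 2/(1 + 9) = 498 - 2/10 = 498 - 1*1/5 = 498 - 1/5 = 2489/5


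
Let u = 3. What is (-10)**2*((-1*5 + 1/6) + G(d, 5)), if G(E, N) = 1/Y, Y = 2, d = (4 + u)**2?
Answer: -1300/3 ≈ -433.33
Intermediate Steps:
d = 49 (d = (4 + 3)**2 = 7**2 = 49)
G(E, N) = 1/2
(-10)**2*((-1*5 + 1/6) + G(d, 5)) = (-10)**2*((-1*5 + 1/6) + 1/2) = 100*((-5 + 1/6) + 1/2) = 100*(-29/6 + 1/2) = 100*(-13/3) = -1300/3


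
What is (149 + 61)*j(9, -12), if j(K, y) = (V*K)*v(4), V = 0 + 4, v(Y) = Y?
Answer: 30240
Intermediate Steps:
V = 4
j(K, y) = 16*K (j(K, y) = (4*K)*4 = 16*K)
(149 + 61)*j(9, -12) = (149 + 61)*(16*9) = 210*144 = 30240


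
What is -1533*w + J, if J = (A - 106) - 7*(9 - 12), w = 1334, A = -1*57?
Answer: -2045164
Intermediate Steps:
A = -57
J = -142 (J = (-57 - 106) - 7*(9 - 12) = -163 - 7*(-3) = -163 - 1*(-21) = -163 + 21 = -142)
-1533*w + J = -1533*1334 - 142 = -2045022 - 142 = -2045164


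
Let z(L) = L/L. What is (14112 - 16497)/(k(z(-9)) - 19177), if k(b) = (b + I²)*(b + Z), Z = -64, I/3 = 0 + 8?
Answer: 2385/55528 ≈ 0.042951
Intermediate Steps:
I = 24 (I = 3*(0 + 8) = 3*8 = 24)
z(L) = 1
k(b) = (-64 + b)*(576 + b) (k(b) = (b + 24²)*(b - 64) = (b + 576)*(-64 + b) = (576 + b)*(-64 + b) = (-64 + b)*(576 + b))
(14112 - 16497)/(k(z(-9)) - 19177) = (14112 - 16497)/((-36864 + 1² + 512*1) - 19177) = -2385/((-36864 + 1 + 512) - 19177) = -2385/(-36351 - 19177) = -2385/(-55528) = -2385*(-1/55528) = 2385/55528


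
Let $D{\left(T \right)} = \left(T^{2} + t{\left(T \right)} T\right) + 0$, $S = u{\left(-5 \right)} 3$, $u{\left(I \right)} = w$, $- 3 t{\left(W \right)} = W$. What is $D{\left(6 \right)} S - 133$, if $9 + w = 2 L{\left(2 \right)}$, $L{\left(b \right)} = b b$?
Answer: $-205$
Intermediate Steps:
$L{\left(b \right)} = b^{2}$
$w = -1$ ($w = -9 + 2 \cdot 2^{2} = -9 + 2 \cdot 4 = -9 + 8 = -1$)
$t{\left(W \right)} = - \frac{W}{3}$
$u{\left(I \right)} = -1$
$S = -3$ ($S = \left(-1\right) 3 = -3$)
$D{\left(T \right)} = \frac{2 T^{2}}{3}$ ($D{\left(T \right)} = \left(T^{2} + - \frac{T}{3} T\right) + 0 = \left(T^{2} - \frac{T^{2}}{3}\right) + 0 = \frac{2 T^{2}}{3} + 0 = \frac{2 T^{2}}{3}$)
$D{\left(6 \right)} S - 133 = \frac{2 \cdot 6^{2}}{3} \left(-3\right) - 133 = \frac{2}{3} \cdot 36 \left(-3\right) - 133 = 24 \left(-3\right) - 133 = -72 - 133 = -205$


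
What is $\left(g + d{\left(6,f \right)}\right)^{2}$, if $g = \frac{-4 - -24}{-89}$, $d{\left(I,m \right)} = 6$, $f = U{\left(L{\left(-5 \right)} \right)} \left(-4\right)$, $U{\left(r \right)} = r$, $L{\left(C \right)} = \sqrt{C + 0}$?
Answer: $\frac{264196}{7921} \approx 33.354$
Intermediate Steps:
$L{\left(C \right)} = \sqrt{C}$
$f = - 4 i \sqrt{5}$ ($f = \sqrt{-5} \left(-4\right) = i \sqrt{5} \left(-4\right) = - 4 i \sqrt{5} \approx - 8.9443 i$)
$g = - \frac{20}{89}$ ($g = \left(-4 + 24\right) \left(- \frac{1}{89}\right) = 20 \left(- \frac{1}{89}\right) = - \frac{20}{89} \approx -0.22472$)
$\left(g + d{\left(6,f \right)}\right)^{2} = \left(- \frac{20}{89} + 6\right)^{2} = \left(\frac{514}{89}\right)^{2} = \frac{264196}{7921}$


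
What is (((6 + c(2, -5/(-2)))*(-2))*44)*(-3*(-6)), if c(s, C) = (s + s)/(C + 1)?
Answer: -79200/7 ≈ -11314.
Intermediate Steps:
c(s, C) = 2*s/(1 + C) (c(s, C) = (2*s)/(1 + C) = 2*s/(1 + C))
(((6 + c(2, -5/(-2)))*(-2))*44)*(-3*(-6)) = (((6 + 2*2/(1 - 5/(-2)))*(-2))*44)*(-3*(-6)) = (((6 + 2*2/(1 - 5*(-½)))*(-2))*44)*18 = (((6 + 2*2/(1 + 5/2))*(-2))*44)*18 = (((6 + 2*2/(7/2))*(-2))*44)*18 = (((6 + 2*2*(2/7))*(-2))*44)*18 = (((6 + 8/7)*(-2))*44)*18 = (((50/7)*(-2))*44)*18 = -100/7*44*18 = -4400/7*18 = -79200/7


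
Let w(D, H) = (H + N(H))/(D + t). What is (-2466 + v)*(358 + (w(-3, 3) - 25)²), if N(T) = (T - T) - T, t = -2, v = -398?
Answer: -2815312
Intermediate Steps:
N(T) = -T (N(T) = 0 - T = -T)
w(D, H) = 0 (w(D, H) = (H - H)/(D - 2) = 0/(-2 + D) = 0)
(-2466 + v)*(358 + (w(-3, 3) - 25)²) = (-2466 - 398)*(358 + (0 - 25)²) = -2864*(358 + (-25)²) = -2864*(358 + 625) = -2864*983 = -2815312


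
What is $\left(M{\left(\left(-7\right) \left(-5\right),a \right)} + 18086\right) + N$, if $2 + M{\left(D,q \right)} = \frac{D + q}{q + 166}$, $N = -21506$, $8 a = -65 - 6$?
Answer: $- \frac{4301245}{1257} \approx -3421.8$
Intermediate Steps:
$a = - \frac{71}{8}$ ($a = \frac{-65 - 6}{8} = \frac{1}{8} \left(-71\right) = - \frac{71}{8} \approx -8.875$)
$M{\left(D,q \right)} = -2 + \frac{D + q}{166 + q}$ ($M{\left(D,q \right)} = -2 + \frac{D + q}{q + 166} = -2 + \frac{D + q}{166 + q}$)
$\left(M{\left(\left(-7\right) \left(-5\right),a \right)} + 18086\right) + N = \left(\frac{-332 - -35 - - \frac{71}{8}}{166 - \frac{71}{8}} + 18086\right) - 21506 = \left(\frac{-332 + 35 + \frac{71}{8}}{\frac{1257}{8}} + 18086\right) - 21506 = \left(\frac{8}{1257} \left(- \frac{2305}{8}\right) + 18086\right) - 21506 = \left(- \frac{2305}{1257} + 18086\right) - 21506 = \frac{22731797}{1257} - 21506 = - \frac{4301245}{1257}$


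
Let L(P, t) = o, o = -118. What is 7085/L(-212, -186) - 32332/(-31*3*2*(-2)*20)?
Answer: -7065947/109740 ≈ -64.388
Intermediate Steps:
L(P, t) = -118
7085/L(-212, -186) - 32332/(-31*3*2*(-2)*20) = 7085/(-118) - 32332/(-31*3*2*(-2)*20) = 7085*(-1/118) - 32332/(-186*(-2)*20) = -7085/118 - 32332/(-31*(-12)*20) = -7085/118 - 32332/(372*20) = -7085/118 - 32332/7440 = -7085/118 - 32332*1/7440 = -7085/118 - 8083/1860 = -7065947/109740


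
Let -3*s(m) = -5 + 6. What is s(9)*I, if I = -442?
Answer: 442/3 ≈ 147.33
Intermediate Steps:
s(m) = -1/3 (s(m) = -(-5 + 6)/3 = -1/3*1 = -1/3)
s(9)*I = -1/3*(-442) = 442/3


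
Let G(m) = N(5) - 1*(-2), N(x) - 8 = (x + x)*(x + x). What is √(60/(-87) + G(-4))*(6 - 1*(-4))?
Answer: 10*√91930/29 ≈ 104.55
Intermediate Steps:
N(x) = 8 + 4*x² (N(x) = 8 + (x + x)*(x + x) = 8 + (2*x)*(2*x) = 8 + 4*x²)
G(m) = 110 (G(m) = (8 + 4*5²) - 1*(-2) = (8 + 4*25) + 2 = (8 + 100) + 2 = 108 + 2 = 110)
√(60/(-87) + G(-4))*(6 - 1*(-4)) = √(60/(-87) + 110)*(6 - 1*(-4)) = √(60*(-1/87) + 110)*(6 + 4) = √(-20/29 + 110)*10 = √(3170/29)*10 = (√91930/29)*10 = 10*√91930/29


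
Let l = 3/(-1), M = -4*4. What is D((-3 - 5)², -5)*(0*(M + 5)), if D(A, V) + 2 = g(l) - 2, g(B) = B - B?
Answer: 0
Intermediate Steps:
M = -16
l = -3 (l = 3*(-1) = -3)
g(B) = 0
D(A, V) = -4 (D(A, V) = -2 + (0 - 2) = -2 - 2 = -4)
D((-3 - 5)², -5)*(0*(M + 5)) = -0*(-16 + 5) = -0*(-11) = -4*0 = 0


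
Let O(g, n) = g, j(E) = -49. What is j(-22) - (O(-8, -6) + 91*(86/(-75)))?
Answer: 4751/75 ≈ 63.347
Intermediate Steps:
j(-22) - (O(-8, -6) + 91*(86/(-75))) = -49 - (-8 + 91*(86/(-75))) = -49 - (-8 + 91*(86*(-1/75))) = -49 - (-8 + 91*(-86/75)) = -49 - (-8 - 7826/75) = -49 - 1*(-8426/75) = -49 + 8426/75 = 4751/75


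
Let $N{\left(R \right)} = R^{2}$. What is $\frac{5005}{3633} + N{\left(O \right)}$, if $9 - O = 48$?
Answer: $\frac{790114}{519} \approx 1522.4$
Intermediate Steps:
$O = -39$ ($O = 9 - 48 = -39$)
$\frac{5005}{3633} + N{\left(O \right)} = \frac{5005}{3633} + \left(-39\right)^{2} = 5005 \cdot \frac{1}{3633} + 1521 = \frac{715}{519} + 1521 = \frac{790114}{519}$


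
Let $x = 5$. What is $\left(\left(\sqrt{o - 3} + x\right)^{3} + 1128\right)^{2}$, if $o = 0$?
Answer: $1443712 + 173952 i \sqrt{3} \approx 1.4437 \cdot 10^{6} + 3.0129 \cdot 10^{5} i$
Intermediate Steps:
$\left(\left(\sqrt{o - 3} + x\right)^{3} + 1128\right)^{2} = \left(\left(\sqrt{0 - 3} + 5\right)^{3} + 1128\right)^{2} = \left(\left(\sqrt{-3} + 5\right)^{3} + 1128\right)^{2} = \left(\left(i \sqrt{3} + 5\right)^{3} + 1128\right)^{2} = \left(\left(5 + i \sqrt{3}\right)^{3} + 1128\right)^{2} = \left(1128 + \left(5 + i \sqrt{3}\right)^{3}\right)^{2}$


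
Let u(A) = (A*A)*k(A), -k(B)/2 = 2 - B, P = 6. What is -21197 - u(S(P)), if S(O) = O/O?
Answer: -21195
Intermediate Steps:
S(O) = 1
k(B) = -4 + 2*B (k(B) = -2*(2 - B) = -4 + 2*B)
u(A) = A²*(-4 + 2*A) (u(A) = (A*A)*(-4 + 2*A) = A²*(-4 + 2*A))
-21197 - u(S(P)) = -21197 - 2*1²*(-2 + 1) = -21197 - 2*(-1) = -21197 - 1*(-2) = -21197 + 2 = -21195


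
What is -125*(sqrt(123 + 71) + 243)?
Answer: -30375 - 125*sqrt(194) ≈ -32116.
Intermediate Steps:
-125*(sqrt(123 + 71) + 243) = -125*(sqrt(194) + 243) = -125*(243 + sqrt(194)) = -30375 - 125*sqrt(194)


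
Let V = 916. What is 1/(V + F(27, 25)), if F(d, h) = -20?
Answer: 1/896 ≈ 0.0011161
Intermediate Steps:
1/(V + F(27, 25)) = 1/(916 - 20) = 1/896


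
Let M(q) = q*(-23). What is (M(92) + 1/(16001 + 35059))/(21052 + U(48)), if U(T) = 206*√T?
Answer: -568630093217/5631276890640 + 11128424777*√3/2815638445320 ≈ -0.094131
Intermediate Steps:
M(q) = -23*q
(M(92) + 1/(16001 + 35059))/(21052 + U(48)) = (-23*92 + 1/(16001 + 35059))/(21052 + 206*√48) = (-2116 + 1/51060)/(21052 + 206*(4*√3)) = (-2116 + 1/51060)/(21052 + 824*√3) = -108042959/(51060*(21052 + 824*√3))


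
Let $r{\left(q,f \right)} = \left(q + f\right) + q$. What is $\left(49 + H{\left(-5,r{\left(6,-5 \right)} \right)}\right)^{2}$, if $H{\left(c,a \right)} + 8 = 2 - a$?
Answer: $1296$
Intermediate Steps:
$r{\left(q,f \right)} = f + 2 q$ ($r{\left(q,f \right)} = \left(f + q\right) + q = f + 2 q$)
$H{\left(c,a \right)} = -6 - a$ ($H{\left(c,a \right)} = -8 - \left(-2 + a\right) = -6 - a$)
$\left(49 + H{\left(-5,r{\left(6,-5 \right)} \right)}\right)^{2} = \left(49 - \left(1 + 12\right)\right)^{2} = \left(49 - 13\right)^{2} = 36^{2} = 1296$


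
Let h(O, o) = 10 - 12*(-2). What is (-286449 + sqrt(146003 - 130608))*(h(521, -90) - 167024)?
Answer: 47834118510 - 166990*sqrt(15395) ≈ 4.7813e+10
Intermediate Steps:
h(O, o) = 34 (h(O, o) = 10 + 24 = 34)
(-286449 + sqrt(146003 - 130608))*(h(521, -90) - 167024) = (-286449 + sqrt(146003 - 130608))*(34 - 167024) = (-286449 + sqrt(15395))*(-166990) = 47834118510 - 166990*sqrt(15395)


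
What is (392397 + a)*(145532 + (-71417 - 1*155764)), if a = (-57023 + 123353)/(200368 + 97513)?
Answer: -9543761946476463/297881 ≈ -3.2039e+10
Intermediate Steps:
a = 66330/297881 ≈ 0.22267
(392397 + a)*(145532 + (-71417 - 1*155764)) = (392397 + 66330/297881)*(145532 + (-71417 - 1*155764)) = 116887677087*(145532 + (-71417 - 155764))/297881 = 116887677087*(145532 - 227181)/297881 = (116887677087/297881)*(-81649) = -9543761946476463/297881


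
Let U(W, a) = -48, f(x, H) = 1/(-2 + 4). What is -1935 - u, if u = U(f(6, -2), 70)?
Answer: -1887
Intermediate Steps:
f(x, H) = ½ (f(x, H) = 1/2 = ½)
u = -48
-1935 - u = -1935 - 1*(-48) = -1935 + 48 = -1887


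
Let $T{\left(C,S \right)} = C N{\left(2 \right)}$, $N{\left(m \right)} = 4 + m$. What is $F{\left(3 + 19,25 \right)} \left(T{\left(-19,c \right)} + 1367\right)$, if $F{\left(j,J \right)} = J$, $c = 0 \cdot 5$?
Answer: $31325$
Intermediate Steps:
$c = 0$
$T{\left(C,S \right)} = 6 C$ ($T{\left(C,S \right)} = C \left(4 + 2\right) = C 6 = 6 C$)
$F{\left(3 + 19,25 \right)} \left(T{\left(-19,c \right)} + 1367\right) = 25 \left(6 \left(-19\right) + 1367\right) = 25 \left(-114 + 1367\right) = 25 \cdot 1253 = 31325$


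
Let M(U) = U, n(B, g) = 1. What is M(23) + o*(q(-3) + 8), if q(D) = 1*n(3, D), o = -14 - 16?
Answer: -247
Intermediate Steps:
o = -30
q(D) = 1 (q(D) = 1*1 = 1)
M(23) + o*(q(-3) + 8) = 23 - 30*(1 + 8) = 23 - 30*9 = 23 - 270 = -247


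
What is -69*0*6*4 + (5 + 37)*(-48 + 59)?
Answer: 462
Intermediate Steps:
-69*0*6*4 + (5 + 37)*(-48 + 59) = -0*4 + 42*11 = -69*0 + 462 = 0 + 462 = 462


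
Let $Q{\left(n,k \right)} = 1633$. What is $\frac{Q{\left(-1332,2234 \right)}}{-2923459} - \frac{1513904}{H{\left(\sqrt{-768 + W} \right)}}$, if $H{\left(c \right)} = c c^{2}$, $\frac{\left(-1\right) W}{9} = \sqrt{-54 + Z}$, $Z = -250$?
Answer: $- \frac{1633}{2923459} - \frac{189238 \sqrt{3}}{9 \left(-64 - 3 i \sqrt{19}\right)^{\frac{3}{2}}} \approx 20.538 + 65.853 i$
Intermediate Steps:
$W = - 36 i \sqrt{19}$ ($W = - 9 \sqrt{-54 - 250} = - 9 \sqrt{-304} = - 9 \cdot 4 i \sqrt{19} = - 36 i \sqrt{19} \approx - 156.92 i$)
$H{\left(c \right)} = c^{3}$
$\frac{Q{\left(-1332,2234 \right)}}{-2923459} - \frac{1513904}{H{\left(\sqrt{-768 + W} \right)}} = \frac{1633}{-2923459} - \frac{1513904}{\left(\sqrt{-768 - 36 i \sqrt{19}}\right)^{3}} = 1633 \left(- \frac{1}{2923459}\right) - \frac{1513904}{\left(-768 - 36 i \sqrt{19}\right)^{\frac{3}{2}}} = - \frac{1633}{2923459} - \frac{1513904}{\left(-768 - 36 i \sqrt{19}\right)^{\frac{3}{2}}}$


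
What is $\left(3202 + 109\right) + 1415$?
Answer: $4726$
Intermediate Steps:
$\left(3202 + 109\right) + 1415 = 3311 + 1415 = 4726$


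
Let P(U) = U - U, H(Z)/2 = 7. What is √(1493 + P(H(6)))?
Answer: √1493 ≈ 38.639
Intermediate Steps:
H(Z) = 14 (H(Z) = 2*7 = 14)
P(U) = 0
√(1493 + P(H(6))) = √(1493 + 0) = √1493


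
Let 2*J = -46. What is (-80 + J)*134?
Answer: -13802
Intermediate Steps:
J = -23 (J = (½)*(-46) = -23)
(-80 + J)*134 = (-80 - 23)*134 = -103*134 = -13802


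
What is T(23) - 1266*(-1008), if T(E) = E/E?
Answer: 1276129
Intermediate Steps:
T(E) = 1
T(23) - 1266*(-1008) = 1 - 1266*(-1008) = 1 + 1276128 = 1276129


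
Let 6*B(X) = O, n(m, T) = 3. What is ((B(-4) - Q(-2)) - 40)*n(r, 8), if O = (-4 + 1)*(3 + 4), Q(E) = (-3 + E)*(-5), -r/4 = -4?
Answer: -411/2 ≈ -205.50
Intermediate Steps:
r = 16 (r = -4*(-4) = 16)
Q(E) = 15 - 5*E
O = -21 (O = -3*7 = -21)
B(X) = -7/2 (B(X) = (⅙)*(-21) = -7/2)
((B(-4) - Q(-2)) - 40)*n(r, 8) = ((-7/2 - (15 - 5*(-2))) - 40)*3 = ((-7/2 - (15 + 10)) - 40)*3 = ((-7/2 - 1*25) - 40)*3 = ((-7/2 - 25) - 40)*3 = (-57/2 - 40)*3 = -137/2*3 = -411/2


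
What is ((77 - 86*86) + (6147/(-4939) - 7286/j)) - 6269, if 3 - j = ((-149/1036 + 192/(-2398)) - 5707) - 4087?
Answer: -816845797708763241/60106438787285 ≈ -13590.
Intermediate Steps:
j = 12169758815/1242164 (j = 3 - (((-149/1036 + 192/(-2398)) - 5707) - 4087) = 3 - (((-149*1/1036 + 192*(-1/2398)) - 5707) - 4087) = 3 - (((-149/1036 - 96/1199) - 5707) - 4087) = 3 - ((-278107/1242164 - 5707) - 4087) = 3 - (-7089308055/1242164 - 4087) = 3 - 1*(-12166032323/1242164) = 3 + 12166032323/1242164 = 12169758815/1242164 ≈ 9797.2)
((77 - 86*86) + (6147/(-4939) - 7286/j)) - 6269 = ((77 - 86*86) + (6147/(-4939) - 7286/12169758815/1242164)) - 6269 = ((77 - 7396) + (6147*(-1/4939) - 7286*1242164/12169758815)) - 6269 = (-7319 + (-6147/4939 - 9050406904/12169758815)) - 6269 = (-7319 - 119507467134661/60106438787285) - 6269 = -440038532951273576/60106438787285 - 6269 = -816845797708763241/60106438787285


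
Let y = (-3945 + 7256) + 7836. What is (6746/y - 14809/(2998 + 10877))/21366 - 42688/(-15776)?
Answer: 152008746298559/56177594421750 ≈ 2.7059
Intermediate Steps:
y = 11147 (y = 3311 + 7836 = 11147)
(6746/y - 14809/(2998 + 10877))/21366 - 42688/(-15776) = (6746/11147 - 14809/(2998 + 10877))/21366 - 42688/(-15776) = (6746*(1/11147) - 14809/13875)*(1/21366) - 42688*(-1/15776) = (6746/11147 - 14809*1/13875)*(1/21366) + 46/17 = (6746/11147 - 14809/13875)*(1/21366) + 46/17 = -71475173/154664625*1/21366 + 46/17 = -71475173/3304564377750 + 46/17 = 152008746298559/56177594421750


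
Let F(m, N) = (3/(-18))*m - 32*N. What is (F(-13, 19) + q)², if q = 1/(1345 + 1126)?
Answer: 80677743162241/219810276 ≈ 3.6703e+5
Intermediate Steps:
F(m, N) = -32*N - m/6 (F(m, N) = (3*(-1/18))*m - 32*N = -m/6 - 32*N = -32*N - m/6)
q = 1/2471 ≈ 0.00040469
(F(-13, 19) + q)² = ((-32*19 - ⅙*(-13)) + 1/2471)² = ((-608 + 13/6) + 1/2471)² = (-3635/6 + 1/2471)² = (-8982079/14826)² = 80677743162241/219810276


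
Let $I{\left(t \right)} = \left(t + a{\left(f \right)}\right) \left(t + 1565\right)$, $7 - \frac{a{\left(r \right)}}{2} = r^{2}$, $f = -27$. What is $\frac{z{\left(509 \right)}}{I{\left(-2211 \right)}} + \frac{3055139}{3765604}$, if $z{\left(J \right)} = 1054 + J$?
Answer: $\frac{3609732993061}{4445540286260} \approx 0.81199$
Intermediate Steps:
$a{\left(r \right)} = 14 - 2 r^{2}$
$I{\left(t \right)} = \left(-1444 + t\right) \left(1565 + t\right)$ ($I{\left(t \right)} = \left(t + \left(14 - 2 \left(-27\right)^{2}\right)\right) \left(t + 1565\right) = \left(t + \left(14 - 1458\right)\right) \left(1565 + t\right) = \left(t - 1444\right) \left(1565 + t\right) = \left(-1444 + t\right) \left(1565 + t\right)$)
$\frac{z{\left(509 \right)}}{I{\left(-2211 \right)}} + \frac{3055139}{3765604} = \frac{1054 + 509}{-2259860 + \left(-2211\right)^{2} + 121 \left(-2211\right)} + \frac{3055139}{3765604} = \frac{1563}{-2259860 + 4888521 - 267531} + 3055139 \cdot \frac{1}{3765604} = \frac{1563}{2361130} + \frac{3055139}{3765604} = \frac{3609732993061}{4445540286260}$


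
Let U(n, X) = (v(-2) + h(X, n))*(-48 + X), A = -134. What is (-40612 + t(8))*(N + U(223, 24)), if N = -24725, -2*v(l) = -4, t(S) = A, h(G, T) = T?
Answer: 1227473250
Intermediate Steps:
t(S) = -134
v(l) = 2 (v(l) = -½*(-4) = 2)
U(n, X) = (-48 + X)*(2 + n) (U(n, X) = (2 + n)*(-48 + X) = (-48 + X)*(2 + n))
(-40612 + t(8))*(N + U(223, 24)) = (-40612 - 134)*(-24725 + (-96 - 48*223 + 2*24 + 24*223)) = -40746*(-24725 + (-96 - 10704 + 48 + 5352)) = -40746*(-24725 - 5400) = -40746*(-30125) = 1227473250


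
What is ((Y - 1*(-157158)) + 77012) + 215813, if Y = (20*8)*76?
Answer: 462143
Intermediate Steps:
Y = 12160 (Y = 160*76 = 12160)
((Y - 1*(-157158)) + 77012) + 215813 = ((12160 - 1*(-157158)) + 77012) + 215813 = ((12160 + 157158) + 77012) + 215813 = (169318 + 77012) + 215813 = 246330 + 215813 = 462143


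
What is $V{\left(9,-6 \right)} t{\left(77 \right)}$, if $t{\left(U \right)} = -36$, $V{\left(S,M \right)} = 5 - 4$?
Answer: $-36$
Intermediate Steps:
$V{\left(S,M \right)} = 1$
$V{\left(9,-6 \right)} t{\left(77 \right)} = 1 \left(-36\right) = -36$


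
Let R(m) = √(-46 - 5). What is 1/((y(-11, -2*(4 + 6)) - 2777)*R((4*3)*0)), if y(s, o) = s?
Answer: I*√51/142188 ≈ 5.0225e-5*I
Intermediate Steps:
R(m) = I*√51 (R(m) = √(-51) = I*√51)
1/((y(-11, -2*(4 + 6)) - 2777)*R((4*3)*0)) = 1/((-11 - 2777)*((I*√51))) = (-I*√51/51)/(-2788) = -(-1)*I*√51/142188 = I*√51/142188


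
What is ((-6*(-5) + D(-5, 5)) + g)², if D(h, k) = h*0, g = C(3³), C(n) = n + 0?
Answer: 3249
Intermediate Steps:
C(n) = n
g = 27 (g = 3³ = 27)
D(h, k) = 0
((-6*(-5) + D(-5, 5)) + g)² = ((-6*(-5) + 0) + 27)² = ((30 + 0) + 27)² = (30 + 27)² = 57² = 3249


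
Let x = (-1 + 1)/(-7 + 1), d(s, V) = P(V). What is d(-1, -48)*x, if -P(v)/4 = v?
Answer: 0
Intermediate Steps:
P(v) = -4*v
d(s, V) = -4*V
x = 0 (x = 0/(-6) = 0*(-⅙) = 0)
d(-1, -48)*x = -4*(-48)*0 = 192*0 = 0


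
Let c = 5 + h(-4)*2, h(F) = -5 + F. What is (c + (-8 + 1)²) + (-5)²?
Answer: 61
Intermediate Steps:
c = -13 (c = 5 + (-5 - 4)*2 = 5 - 9*2 = 5 - 18 = -13)
(c + (-8 + 1)²) + (-5)² = (-13 + (-8 + 1)²) + (-5)² = (-13 + (-7)²) + 25 = (-13 + 49) + 25 = 36 + 25 = 61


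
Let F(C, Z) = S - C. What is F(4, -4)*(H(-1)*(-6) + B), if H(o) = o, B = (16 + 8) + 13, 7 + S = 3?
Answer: -344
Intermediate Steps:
S = -4 (S = -7 + 3 = -4)
B = 37 (B = 24 + 13 = 37)
F(C, Z) = -4 - C
F(4, -4)*(H(-1)*(-6) + B) = (-4 - 1*4)*(-1*(-6) + 37) = (-4 - 4)*(6 + 37) = -8*43 = -344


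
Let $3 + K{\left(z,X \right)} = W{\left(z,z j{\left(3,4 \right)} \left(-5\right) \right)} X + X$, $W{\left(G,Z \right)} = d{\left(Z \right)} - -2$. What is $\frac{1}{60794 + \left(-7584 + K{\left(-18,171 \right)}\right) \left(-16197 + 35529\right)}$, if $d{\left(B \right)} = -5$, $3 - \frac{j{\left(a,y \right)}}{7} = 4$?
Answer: $- \frac{1}{153222634} \approx -6.5264 \cdot 10^{-9}$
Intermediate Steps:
$j{\left(a,y \right)} = -7$ ($j{\left(a,y \right)} = 21 - 28 = -7$)
$W{\left(G,Z \right)} = -3$ ($W{\left(G,Z \right)} = -5 - -2 = -5 + 2 = -3$)
$K{\left(z,X \right)} = -3 - 2 X$ ($K{\left(z,X \right)} = -3 + \left(- 3 X + X\right) = -3 - 2 X$)
$\frac{1}{60794 + \left(-7584 + K{\left(-18,171 \right)}\right) \left(-16197 + 35529\right)} = \frac{1}{60794 + \left(-7584 - 345\right) \left(-16197 + 35529\right)} = \frac{1}{60794 + \left(-7584 - 345\right) 19332} = \frac{1}{60794 - 153283428} = \frac{1}{-153222634} = - \frac{1}{153222634}$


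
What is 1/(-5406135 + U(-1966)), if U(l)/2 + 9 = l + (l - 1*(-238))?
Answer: -1/5413541 ≈ -1.8472e-7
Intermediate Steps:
U(l) = 458 + 4*l (U(l) = -18 + 2*(l + (l - 1*(-238))) = -18 + 2*(l + (l + 238)) = -18 + 2*(l + (238 + l)) = -18 + 2*(238 + 2*l) = -18 + (476 + 4*l) = 458 + 4*l)
1/(-5406135 + U(-1966)) = 1/(-5406135 + (458 + 4*(-1966))) = 1/(-5406135 + (458 - 7864)) = 1/(-5406135 - 7406) = 1/(-5413541) = -1/5413541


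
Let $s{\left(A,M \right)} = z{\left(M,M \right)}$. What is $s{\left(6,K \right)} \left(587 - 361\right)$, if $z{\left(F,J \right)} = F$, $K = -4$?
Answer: $-904$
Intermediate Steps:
$s{\left(A,M \right)} = M$
$s{\left(6,K \right)} \left(587 - 361\right) = - 4 \left(587 - 361\right) = \left(-4\right) 226 = -904$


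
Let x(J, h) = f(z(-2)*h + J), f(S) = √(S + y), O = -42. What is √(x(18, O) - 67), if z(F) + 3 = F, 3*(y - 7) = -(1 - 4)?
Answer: √(-67 + 2*√59) ≈ 7.1859*I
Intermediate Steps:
y = 8 (y = 7 + (-(1 - 4))/3 = 7 + (-1*(-3))/3 = 7 + (⅓)*3 = 7 + 1 = 8)
z(F) = -3 + F
f(S) = √(8 + S) (f(S) = √(S + 8) = √(8 + S))
x(J, h) = √(8 + J - 5*h) (x(J, h) = √(8 + ((-3 - 2)*h + J)) = √(8 + (-5*h + J)) = √(8 + (J - 5*h)) = √(8 + J - 5*h))
√(x(18, O) - 67) = √(√(8 + 18 - 5*(-42)) - 67) = √(√(8 + 18 + 210) - 67) = √(√236 - 67) = √(2*√59 - 67) = √(-67 + 2*√59)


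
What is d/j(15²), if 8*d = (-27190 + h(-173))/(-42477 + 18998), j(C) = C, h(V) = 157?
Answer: 9011/14087400 ≈ 0.00063965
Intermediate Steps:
d = 27033/187832 (d = ((-27190 + 157)/(-42477 + 18998))/8 = (-27033/(-23479))/8 = (-27033*(-1/23479))/8 = (⅛)*(27033/23479) = 27033/187832 ≈ 0.14392)
d/j(15²) = 27033/(187832*(15²)) = (27033/187832)/225 = (27033/187832)*(1/225) = 9011/14087400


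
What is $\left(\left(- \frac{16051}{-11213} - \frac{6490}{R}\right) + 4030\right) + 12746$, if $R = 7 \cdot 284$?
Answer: $\frac{186960200781}{11145722} \approx 16774.0$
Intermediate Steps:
$R = 1988$
$\left(\left(- \frac{16051}{-11213} - \frac{6490}{R}\right) + 4030\right) + 12746 = \left(\left(- \frac{16051}{-11213} - \frac{6490}{1988}\right) + 4030\right) + 12746 = \left(\left(\left(-16051\right) \left(- \frac{1}{11213}\right) - \frac{3245}{994}\right) + 4030\right) + 12746 = \left(\left(\frac{16051}{11213} - \frac{3245}{994}\right) + 4030\right) + 12746 = \left(- \frac{20431491}{11145722} + 4030\right) + 12746 = \frac{44896828169}{11145722} + 12746 = \frac{186960200781}{11145722}$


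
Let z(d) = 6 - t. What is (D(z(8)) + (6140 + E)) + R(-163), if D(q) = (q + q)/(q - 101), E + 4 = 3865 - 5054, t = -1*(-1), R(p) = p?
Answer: 229627/48 ≈ 4783.9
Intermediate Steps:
t = 1
E = -1193 (E = -4 + (3865 - 5054) = -4 - 1189 = -1193)
z(d) = 5 (z(d) = 6 - 1*1 = 6 - 1 = 5)
D(q) = 2*q/(-101 + q) (D(q) = (2*q)/(-101 + q) = 2*q/(-101 + q))
(D(z(8)) + (6140 + E)) + R(-163) = (2*5/(-101 + 5) + (6140 - 1193)) - 163 = (2*5/(-96) + 4947) - 163 = (2*5*(-1/96) + 4947) - 163 = (-5/48 + 4947) - 163 = 237451/48 - 163 = 229627/48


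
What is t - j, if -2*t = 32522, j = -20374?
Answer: 4113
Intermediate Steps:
t = -16261 (t = -1/2*32522 = -16261)
t - j = -16261 - 1*(-20374) = -16261 + 20374 = 4113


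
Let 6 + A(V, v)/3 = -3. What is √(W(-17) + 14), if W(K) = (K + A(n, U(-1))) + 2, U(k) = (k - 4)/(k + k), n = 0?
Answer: 2*I*√7 ≈ 5.2915*I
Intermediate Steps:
U(k) = (-4 + k)/(2*k) (U(k) = (-4 + k)/((2*k)) = (-4 + k)*(1/(2*k)) = (-4 + k)/(2*k))
A(V, v) = -27 (A(V, v) = -18 + 3*(-3) = -18 - 9 = -27)
W(K) = -25 + K (W(K) = (K - 27) + 2 = (-27 + K) + 2 = -25 + K)
√(W(-17) + 14) = √((-25 - 17) + 14) = √(-42 + 14) = √(-28) = 2*I*√7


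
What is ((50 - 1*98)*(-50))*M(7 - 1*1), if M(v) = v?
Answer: 14400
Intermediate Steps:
((50 - 1*98)*(-50))*M(7 - 1*1) = ((50 - 1*98)*(-50))*(7 - 1*1) = ((50 - 98)*(-50))*(7 - 1) = -48*(-50)*6 = 2400*6 = 14400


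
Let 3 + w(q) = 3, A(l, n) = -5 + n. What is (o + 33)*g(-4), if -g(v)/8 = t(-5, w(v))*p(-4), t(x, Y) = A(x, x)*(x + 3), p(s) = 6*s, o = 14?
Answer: 180480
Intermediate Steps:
w(q) = 0 (w(q) = -3 + 3 = 0)
t(x, Y) = (-5 + x)*(3 + x) (t(x, Y) = (-5 + x)*(x + 3) = (-5 + x)*(3 + x))
g(v) = 3840 (g(v) = -8*(-5 - 5)*(3 - 5)*6*(-4) = -8*(-10*(-2))*(-24) = -160*(-24) = -8*(-480) = 3840)
(o + 33)*g(-4) = (14 + 33)*3840 = 47*3840 = 180480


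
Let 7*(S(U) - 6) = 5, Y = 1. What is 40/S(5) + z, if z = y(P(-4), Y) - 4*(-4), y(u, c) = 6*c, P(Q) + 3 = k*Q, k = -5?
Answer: 1314/47 ≈ 27.957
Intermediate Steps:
P(Q) = -3 - 5*Q
S(U) = 47/7 (S(U) = 6 + (⅐)*5 = 6 + 5/7 = 47/7)
z = 22 (z = 6*1 - 4*(-4) = 6 + 16 = 22)
40/S(5) + z = 40/(47/7) + 22 = (7/47)*40 + 22 = 280/47 + 22 = 1314/47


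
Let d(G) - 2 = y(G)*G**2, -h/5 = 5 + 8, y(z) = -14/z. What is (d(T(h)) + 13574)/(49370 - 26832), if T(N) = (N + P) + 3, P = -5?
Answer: 123/191 ≈ 0.64398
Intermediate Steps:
h = -65 (h = -5*(5 + 8) = -5*13 = -65)
T(N) = -2 + N (T(N) = (N - 5) + 3 = (-5 + N) + 3 = -2 + N)
d(G) = 2 - 14*G (d(G) = 2 + (-14/G)*G**2 = 2 - 14*G)
(d(T(h)) + 13574)/(49370 - 26832) = ((2 - 14*(-2 - 65)) + 13574)/(49370 - 26832) = ((2 - 14*(-67)) + 13574)/22538 = ((2 + 938) + 13574)*(1/22538) = (940 + 13574)*(1/22538) = 14514*(1/22538) = 123/191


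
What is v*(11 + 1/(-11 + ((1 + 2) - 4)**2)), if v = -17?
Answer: -1853/10 ≈ -185.30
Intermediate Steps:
v*(11 + 1/(-11 + ((1 + 2) - 4)**2)) = -17*(11 + 1/(-11 + ((1 + 2) - 4)**2)) = -17*(11 + 1/(-11 + (3 - 4)**2)) = -17*(11 + 1/(-11 + (-1)**2)) = -17*(11 + 1/(-11 + 1)) = -17*(11 + 1/(-10)) = -17*(11 - 1/10) = -17*109/10 = -1853/10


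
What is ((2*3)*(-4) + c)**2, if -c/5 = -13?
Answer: 1681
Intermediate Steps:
c = 65 (c = -5*(-13) = 65)
((2*3)*(-4) + c)**2 = ((2*3)*(-4) + 65)**2 = (6*(-4) + 65)**2 = (-24 + 65)**2 = 41**2 = 1681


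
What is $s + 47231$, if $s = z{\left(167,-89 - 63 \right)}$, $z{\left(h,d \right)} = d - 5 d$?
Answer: $47839$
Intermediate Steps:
$z{\left(h,d \right)} = - 4 d$
$s = 608$ ($s = - 4 \left(-89 - 63\right) = \left(-4\right) \left(-152\right) = 608$)
$s + 47231 = 608 + 47231 = 47839$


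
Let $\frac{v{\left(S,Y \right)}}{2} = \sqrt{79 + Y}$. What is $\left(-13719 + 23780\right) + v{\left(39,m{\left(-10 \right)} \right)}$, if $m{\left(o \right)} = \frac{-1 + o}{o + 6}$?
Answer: $10061 + \sqrt{327} \approx 10079.0$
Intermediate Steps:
$m{\left(o \right)} = \frac{-1 + o}{6 + o}$
$v{\left(S,Y \right)} = 2 \sqrt{79 + Y}$
$\left(-13719 + 23780\right) + v{\left(39,m{\left(-10 \right)} \right)} = \left(-13719 + 23780\right) + 2 \sqrt{79 + \frac{-1 - 10}{6 - 10}} = 10061 + 2 \sqrt{79 + \frac{1}{-4} \left(-11\right)} = 10061 + 2 \sqrt{79 - - \frac{11}{4}} = 10061 + 2 \sqrt{79 + \frac{11}{4}} = 10061 + 2 \sqrt{\frac{327}{4}} = 10061 + 2 \frac{\sqrt{327}}{2} = 10061 + \sqrt{327}$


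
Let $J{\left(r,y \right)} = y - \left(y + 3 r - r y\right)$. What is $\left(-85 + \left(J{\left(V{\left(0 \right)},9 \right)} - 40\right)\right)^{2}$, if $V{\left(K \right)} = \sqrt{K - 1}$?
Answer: $15589 - 1500 i \approx 15589.0 - 1500.0 i$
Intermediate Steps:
$V{\left(K \right)} = \sqrt{-1 + K}$
$J{\left(r,y \right)} = - 3 r + r y$ ($J{\left(r,y \right)} = y - \left(y + 3 r - r y\right) = - 3 r + r y$)
$\left(-85 + \left(J{\left(V{\left(0 \right)},9 \right)} - 40\right)\right)^{2} = \left(-85 - \left(40 - \sqrt{-1 + 0} \left(-3 + 9\right)\right)\right)^{2} = \left(-85 - \left(40 - \sqrt{-1} \cdot 6\right)\right)^{2} = \left(-85 - \left(40 - i 6\right)\right)^{2} = \left(-85 - \left(40 - 6 i\right)\right)^{2} = \left(-125 + 6 i\right)^{2}$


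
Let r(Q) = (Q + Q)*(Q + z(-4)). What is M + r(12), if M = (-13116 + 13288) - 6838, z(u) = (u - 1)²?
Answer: -5778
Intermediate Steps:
z(u) = (-1 + u)²
r(Q) = 2*Q*(25 + Q) (r(Q) = (Q + Q)*(Q + (-1 - 4)²) = (2*Q)*(Q + (-5)²) = (2*Q)*(Q + 25) = (2*Q)*(25 + Q) = 2*Q*(25 + Q))
M = -6666 (M = 172 - 6838 = -6666)
M + r(12) = -6666 + 2*12*(25 + 12) = -6666 + 2*12*37 = -6666 + 888 = -5778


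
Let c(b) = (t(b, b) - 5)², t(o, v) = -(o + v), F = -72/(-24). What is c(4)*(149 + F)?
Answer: 25688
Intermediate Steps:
F = 3 (F = -72*(-1/24) = 3)
t(o, v) = -o - v
c(b) = (-5 - 2*b)² (c(b) = ((-b - b) - 5)² = (-2*b - 5)² = (-5 - 2*b)²)
c(4)*(149 + F) = (5 + 2*4)²*(149 + 3) = (5 + 8)²*152 = 13²*152 = 169*152 = 25688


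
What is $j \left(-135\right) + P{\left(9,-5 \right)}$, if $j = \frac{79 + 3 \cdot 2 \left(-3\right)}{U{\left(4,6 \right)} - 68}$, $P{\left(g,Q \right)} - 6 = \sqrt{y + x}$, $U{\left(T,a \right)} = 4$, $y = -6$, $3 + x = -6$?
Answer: $\frac{8619}{64} + i \sqrt{15} \approx 134.67 + 3.873 i$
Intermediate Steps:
$x = -9$ ($x = -3 - 6 = -9$)
$P{\left(g,Q \right)} = 6 + i \sqrt{15}$ ($P{\left(g,Q \right)} = 6 + \sqrt{-6 - 9} = 6 + \sqrt{-15} = 6 + i \sqrt{15}$)
$j = - \frac{61}{64}$ ($j = \frac{79 + 3 \cdot 2 \left(-3\right)}{4 - 68} = \frac{79 + 6 \left(-3\right)}{-64} = \left(79 - 18\right) \left(- \frac{1}{64}\right) = 61 \left(- \frac{1}{64}\right) = - \frac{61}{64} \approx -0.95313$)
$j \left(-135\right) + P{\left(9,-5 \right)} = \left(- \frac{61}{64}\right) \left(-135\right) + \left(6 + i \sqrt{15}\right) = \frac{8235}{64} + \left(6 + i \sqrt{15}\right) = \frac{8619}{64} + i \sqrt{15}$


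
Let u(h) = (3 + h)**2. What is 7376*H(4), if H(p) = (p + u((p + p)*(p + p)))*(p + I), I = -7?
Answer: -99421104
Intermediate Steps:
H(p) = (-7 + p)*(p + (3 + 4*p**2)**2) (H(p) = (p + (3 + (p + p)*(p + p))**2)*(p - 7) = (p + (3 + (2*p)*(2*p))**2)*(-7 + p) = (p + (3 + 4*p**2)**2)*(-7 + p) = (-7 + p)*(p + (3 + 4*p**2)**2))
7376*H(4) = 7376*(-63 - 167*4**2 - 112*4**4 + 2*4 + 16*4**5 + 24*4**3) = 7376*(-63 - 167*16 - 112*256 + 8 + 16*1024 + 24*64) = 7376*(-63 - 2672 - 28672 + 8 + 16384 + 1536) = 7376*(-13479) = -99421104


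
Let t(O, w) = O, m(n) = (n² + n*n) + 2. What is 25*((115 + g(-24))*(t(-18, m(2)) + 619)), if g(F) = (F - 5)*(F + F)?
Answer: 22642675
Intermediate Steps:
m(n) = 2 + 2*n² (m(n) = (n² + n²) + 2 = 2*n² + 2 = 2 + 2*n²)
g(F) = 2*F*(-5 + F) (g(F) = (-5 + F)*(2*F) = 2*F*(-5 + F))
25*((115 + g(-24))*(t(-18, m(2)) + 619)) = 25*((115 + 2*(-24)*(-5 - 24))*(-18 + 619)) = 25*((115 + 2*(-24)*(-29))*601) = 25*((115 + 1392)*601) = 25*(1507*601) = 25*905707 = 22642675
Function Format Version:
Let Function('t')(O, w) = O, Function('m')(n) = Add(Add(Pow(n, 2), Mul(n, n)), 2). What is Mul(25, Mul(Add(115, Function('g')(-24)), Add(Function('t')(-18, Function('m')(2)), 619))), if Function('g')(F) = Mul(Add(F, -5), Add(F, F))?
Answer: 22642675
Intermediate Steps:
Function('m')(n) = Add(2, Mul(2, Pow(n, 2))) (Function('m')(n) = Add(Add(Pow(n, 2), Pow(n, 2)), 2) = Add(Mul(2, Pow(n, 2)), 2) = Add(2, Mul(2, Pow(n, 2))))
Function('g')(F) = Mul(2, F, Add(-5, F)) (Function('g')(F) = Mul(Add(-5, F), Mul(2, F)) = Mul(2, F, Add(-5, F)))
Mul(25, Mul(Add(115, Function('g')(-24)), Add(Function('t')(-18, Function('m')(2)), 619))) = Mul(25, Mul(Add(115, Mul(2, -24, Add(-5, -24))), Add(-18, 619))) = Mul(25, Mul(Add(115, Mul(2, -24, -29)), 601)) = Mul(25, Mul(Add(115, 1392), 601)) = Mul(25, Mul(1507, 601)) = Mul(25, 905707) = 22642675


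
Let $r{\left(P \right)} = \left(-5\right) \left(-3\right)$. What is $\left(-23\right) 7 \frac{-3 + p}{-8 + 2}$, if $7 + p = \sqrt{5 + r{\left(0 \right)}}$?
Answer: $- \frac{805}{3} + \frac{161 \sqrt{5}}{3} \approx -148.33$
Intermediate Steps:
$r{\left(P \right)} = 15$
$p = -7 + 2 \sqrt{5}$ ($p = -7 + \sqrt{5 + 15} = -7 + \sqrt{20} = -7 + 2 \sqrt{5} \approx -2.5279$)
$\left(-23\right) 7 \frac{-3 + p}{-8 + 2} = \left(-23\right) 7 \frac{-3 - \left(7 - 2 \sqrt{5}\right)}{-8 + 2} = - 161 \frac{-10 + 2 \sqrt{5}}{-6} = - 161 \left(-10 + 2 \sqrt{5}\right) \left(- \frac{1}{6}\right) = - 161 \left(\frac{5}{3} - \frac{\sqrt{5}}{3}\right) = - \frac{805}{3} + \frac{161 \sqrt{5}}{3}$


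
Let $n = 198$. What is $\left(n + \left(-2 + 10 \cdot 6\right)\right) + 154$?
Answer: $410$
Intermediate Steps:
$\left(n + \left(-2 + 10 \cdot 6\right)\right) + 154 = \left(198 + \left(-2 + 10 \cdot 6\right)\right) + 154 = \left(198 + \left(-2 + 60\right)\right) + 154 = \left(198 + 58\right) + 154 = 256 + 154 = 410$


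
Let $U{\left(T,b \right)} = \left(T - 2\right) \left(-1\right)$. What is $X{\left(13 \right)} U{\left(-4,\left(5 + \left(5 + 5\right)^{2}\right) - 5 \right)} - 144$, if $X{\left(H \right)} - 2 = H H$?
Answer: $882$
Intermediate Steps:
$X{\left(H \right)} = 2 + H^{2}$ ($X{\left(H \right)} = 2 + H H = 2 + H^{2}$)
$U{\left(T,b \right)} = 2 - T$ ($U{\left(T,b \right)} = \left(-2 + T\right) \left(-1\right) = 2 - T$)
$X{\left(13 \right)} U{\left(-4,\left(5 + \left(5 + 5\right)^{2}\right) - 5 \right)} - 144 = \left(2 + 13^{2}\right) \left(2 - -4\right) - 144 = \left(2 + 169\right) \left(2 + 4\right) - 144 = 171 \cdot 6 - 144 = 1026 - 144 = 882$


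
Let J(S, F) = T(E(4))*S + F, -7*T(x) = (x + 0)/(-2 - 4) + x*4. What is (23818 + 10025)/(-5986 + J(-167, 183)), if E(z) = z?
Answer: -710703/114181 ≈ -6.2244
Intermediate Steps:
T(x) = -23*x/42 (T(x) = -((x + 0)/(-2 - 4) + x*4)/7 = -(x/(-6) + 4*x)/7 = -(x*(-1/6) + 4*x)/7 = -(-x/6 + 4*x)/7 = -23*x/42)
J(S, F) = F - 46*S/21 (J(S, F) = (-23/42*4)*S + F = -46*S/21 + F = F - 46*S/21)
(23818 + 10025)/(-5986 + J(-167, 183)) = (23818 + 10025)/(-5986 + (183 - 46/21*(-167))) = 33843/(-5986 + (183 + 7682/21)) = 33843/(-5986 + 11525/21) = 33843/(-114181/21) = 33843*(-21/114181) = -710703/114181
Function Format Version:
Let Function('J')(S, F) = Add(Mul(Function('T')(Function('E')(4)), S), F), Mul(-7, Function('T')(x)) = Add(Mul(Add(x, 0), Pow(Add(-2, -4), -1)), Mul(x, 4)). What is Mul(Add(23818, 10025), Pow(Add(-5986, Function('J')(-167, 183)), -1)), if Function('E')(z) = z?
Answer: Rational(-710703, 114181) ≈ -6.2244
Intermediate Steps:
Function('T')(x) = Mul(Rational(-23, 42), x) (Function('T')(x) = Mul(Rational(-1, 7), Add(Mul(Add(x, 0), Pow(Add(-2, -4), -1)), Mul(x, 4))) = Mul(Rational(-1, 7), Add(Mul(x, Pow(-6, -1)), Mul(4, x))) = Mul(Rational(-1, 7), Add(Mul(x, Rational(-1, 6)), Mul(4, x))) = Mul(Rational(-1, 7), Add(Mul(Rational(-1, 6), x), Mul(4, x))) = Mul(Rational(-1, 7), Mul(Rational(23, 6), x)) = Mul(Rational(-23, 42), x))
Function('J')(S, F) = Add(F, Mul(Rational(-46, 21), S)) (Function('J')(S, F) = Add(Mul(Mul(Rational(-23, 42), 4), S), F) = Add(Mul(Rational(-46, 21), S), F) = Add(F, Mul(Rational(-46, 21), S)))
Mul(Add(23818, 10025), Pow(Add(-5986, Function('J')(-167, 183)), -1)) = Mul(Add(23818, 10025), Pow(Add(-5986, Add(183, Mul(Rational(-46, 21), -167))), -1)) = Mul(33843, Pow(Add(-5986, Add(183, Rational(7682, 21))), -1)) = Mul(33843, Pow(Add(-5986, Rational(11525, 21)), -1)) = Mul(33843, Pow(Rational(-114181, 21), -1)) = Mul(33843, Rational(-21, 114181)) = Rational(-710703, 114181)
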